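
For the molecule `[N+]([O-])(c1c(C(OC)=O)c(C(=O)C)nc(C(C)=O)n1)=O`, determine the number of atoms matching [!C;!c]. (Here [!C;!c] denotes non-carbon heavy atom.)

9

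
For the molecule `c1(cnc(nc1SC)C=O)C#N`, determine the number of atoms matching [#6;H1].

2

Check the 12 heavy atoms by environment: 2× n (aromatic, H0) → no; 3× c (aromatic, H0) → no; 1× c (aromatic, H1) → match; 1× C (H0) → no; 1× N (H0) → no; 1× C (H1) → match; 1× O (H0) → no; 1× S (H0) → no; 1× C (H3) → no.
Summing the matching environments: 1 + 1 = 2 matching atoms.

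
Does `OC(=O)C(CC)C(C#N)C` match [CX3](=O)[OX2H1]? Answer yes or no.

Yes

The pattern [CX3](=O)[OX2H1] describes an sp2 carbon double-bonded to O and single-bonded to an -OH oxygen — a carboxylic acid.
The molecule carries a carboxylic acid group (-C(=O)OH), whose atoms satisfy every constraint of the query, so the pattern matches.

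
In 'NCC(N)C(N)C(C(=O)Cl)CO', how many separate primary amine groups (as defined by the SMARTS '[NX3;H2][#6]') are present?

3

[NX3;H2][#6] is the SMARTS for a primary amine: a trivalent nitrogen with two H attached to carbon.
The molecule carries 3 separate instances of a primary amino group (-NH2) meeting every constraint; each maps to a distinct set of atoms, giving 3 matches.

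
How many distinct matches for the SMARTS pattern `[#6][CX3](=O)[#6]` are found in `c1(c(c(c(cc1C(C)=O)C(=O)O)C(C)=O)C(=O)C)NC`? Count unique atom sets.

3

[#6][CX3](=O)[#6] is the SMARTS for a ketone: a carbonyl carbon (no H) flanked by two carbons.
The molecule carries 3 separate instances of an acetyl/ketone group (-C(=O)CH3) meeting every constraint; each maps to a distinct set of atoms, giving 3 matches.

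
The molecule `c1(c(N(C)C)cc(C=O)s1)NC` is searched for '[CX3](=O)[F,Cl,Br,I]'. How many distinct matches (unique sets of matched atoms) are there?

0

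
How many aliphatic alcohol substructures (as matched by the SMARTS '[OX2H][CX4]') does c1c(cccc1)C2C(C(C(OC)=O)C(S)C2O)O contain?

[OX2H][CX4] is the SMARTS for an aliphatic alcohol: a hydroxyl oxygen bound to an sp3 (X4) carbon.
The molecule carries 2 separate instances of a hydroxyl group (-OH) meeting every constraint; each maps to a distinct set of atoms, giving 2 matches.

2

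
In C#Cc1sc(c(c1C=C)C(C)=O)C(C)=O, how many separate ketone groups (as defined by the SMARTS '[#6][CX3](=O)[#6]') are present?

2

[#6][CX3](=O)[#6] is the SMARTS for a ketone: a carbonyl carbon (no H) flanked by two carbons.
The molecule carries 2 separate instances of an acetyl/ketone group (-C(=O)CH3) meeting every constraint; each maps to a distinct set of atoms, giving 2 matches.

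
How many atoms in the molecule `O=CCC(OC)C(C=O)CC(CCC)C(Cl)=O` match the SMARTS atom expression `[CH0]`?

The query [CH0] means: aliphatic carbon with no attached hydrogen.
Check the 17 heavy atoms by environment: 4× C (H2) → no; 5× C (H1) → no; 4× O (H0) → no; 2× C (H3) → no; 1× C (H0) → match; 1× Cl (H0) → no.
That gives 1 matching atom.

1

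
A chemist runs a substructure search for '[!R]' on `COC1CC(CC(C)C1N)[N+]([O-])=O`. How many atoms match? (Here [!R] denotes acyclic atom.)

7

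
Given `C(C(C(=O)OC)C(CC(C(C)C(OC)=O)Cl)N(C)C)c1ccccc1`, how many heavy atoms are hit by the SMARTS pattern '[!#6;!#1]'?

Check the 25 heavy atoms by environment: 13× C → no; 4× O → match; 1× N → match; 1× Cl → match; 6× c (aromatic) → no.
Summing the matching environments: 4 + 1 + 1 = 6 matching atoms.

6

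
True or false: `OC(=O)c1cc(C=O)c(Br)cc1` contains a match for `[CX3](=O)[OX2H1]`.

True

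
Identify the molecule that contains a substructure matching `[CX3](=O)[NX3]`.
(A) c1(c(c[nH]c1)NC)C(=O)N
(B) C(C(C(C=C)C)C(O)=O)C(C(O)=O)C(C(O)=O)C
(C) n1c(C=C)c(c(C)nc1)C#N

A

[CX3](=O)[NX3] describes a carbonyl carbon bonded to a trivalent nitrogen (an amide).
(A) contains a primary amide (-C(=O)NH2), which satisfies every atom and bond constraint.
(B) has a carboxylic acid group (-C(=O)OH) but the carbonyl is bonded to O, not to an NX3 nitrogen.
(C) has a nitrile (-C#N) but the nitrile N is NX1 (triple-bonded), not NX3.
So the answer is (A).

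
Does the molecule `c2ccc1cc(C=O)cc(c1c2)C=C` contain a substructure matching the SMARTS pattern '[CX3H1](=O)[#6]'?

Yes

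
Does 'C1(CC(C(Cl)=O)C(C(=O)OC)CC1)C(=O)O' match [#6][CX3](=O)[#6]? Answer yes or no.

No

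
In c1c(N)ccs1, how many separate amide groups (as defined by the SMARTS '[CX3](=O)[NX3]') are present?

[CX3](=O)[NX3] is the SMARTS for an amide: a carbonyl carbon bonded to a trivalent nitrogen.
The molecule has a primary amino group (-NH2), but the -NH2 is not attached to a carbonyl carbon; nothing else fits, so there are 0 matches.

0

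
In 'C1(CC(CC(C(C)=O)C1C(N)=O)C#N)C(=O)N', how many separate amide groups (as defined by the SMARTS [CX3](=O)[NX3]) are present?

2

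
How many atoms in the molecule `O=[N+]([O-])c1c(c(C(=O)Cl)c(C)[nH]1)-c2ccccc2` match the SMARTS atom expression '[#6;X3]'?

11

The query [#6;X3] means: any carbon (aromatic or not) with three total connections.
Check the 18 heavy atoms by environment: 1× n (aromatic, X3) → no; 10× c (aromatic, X3) → match; 1× C (X3) → match; 2× O (X1) → no; 1× Cl (X1) → no; 1× C (X4) → no; 1× N (charge +1, X3) → no; 1× O (charge -1, X1) → no.
Summing the matching environments: 10 + 1 = 11 matching atoms.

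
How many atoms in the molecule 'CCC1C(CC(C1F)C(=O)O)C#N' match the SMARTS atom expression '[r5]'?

5

Check the 13 heavy atoms by environment: 5× C (in 5-ring) → match; 4× C (acyclic) → no; 2× O (acyclic) → no; 1× F (acyclic) → no; 1× N (acyclic) → no.
That gives 5 matching atoms.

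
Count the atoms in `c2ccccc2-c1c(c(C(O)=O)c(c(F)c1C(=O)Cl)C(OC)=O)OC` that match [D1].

The query [D1] means: atom with exactly one heavy-atom neighbour (degree 1).
Check the 25 heavy atoms by environment: 7× c (aromatic, D3) → no; 3× C (D3) → no; 4× O (D1) → match; 1× Cl (D1) → match; 1× F (D1) → match; 5× c (aromatic, D2) → no; 2× O (D2) → no; 2× C (D1) → match.
Summing the matching environments: 4 + 1 + 1 + 2 = 8 matching atoms.

8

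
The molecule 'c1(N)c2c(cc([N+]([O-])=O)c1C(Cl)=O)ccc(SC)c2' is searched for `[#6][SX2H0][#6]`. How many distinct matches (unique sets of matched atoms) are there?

[#6][SX2H0][#6] is the SMARTS for a thioether: an aliphatic sulfur bridging two carbons with no H on the sulfur.
Exactly one fragment in the molecule meets all constraints, giving 1 match.

1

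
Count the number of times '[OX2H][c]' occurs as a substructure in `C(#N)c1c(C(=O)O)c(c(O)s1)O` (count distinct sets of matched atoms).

2

[OX2H][c] is the SMARTS for a phenol: a hydroxyl oxygen attached to an aromatic carbon.
The molecule carries 2 separate instances of a hydroxyl group (-OH) meeting every constraint; each maps to a distinct set of atoms, giving 2 matches.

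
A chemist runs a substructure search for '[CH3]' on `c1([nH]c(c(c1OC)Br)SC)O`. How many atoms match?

2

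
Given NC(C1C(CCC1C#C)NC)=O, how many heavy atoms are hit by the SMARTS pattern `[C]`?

9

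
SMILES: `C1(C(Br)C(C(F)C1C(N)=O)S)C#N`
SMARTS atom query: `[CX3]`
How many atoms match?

The query [CX3] means: C with X3: aliphatic carbon with exactly 3 total connections.
Check the 13 heavy atoms by environment: 5× C (X4) → no; 1× S (X2) → no; 1× Br (X1) → no; 1× C (X3) → match; 1× O (X1) → no; 1× N (X3) → no; 1× C (X2) → no; 1× N (X1) → no; 1× F (X1) → no.
That gives 1 matching atom.

1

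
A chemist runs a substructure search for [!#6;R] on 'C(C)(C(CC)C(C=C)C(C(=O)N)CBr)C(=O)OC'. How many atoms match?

The query [!#6;R] means: non-carbon atom that is part of a ring.
Check the 18 heavy atoms by environment: 13× C (acyclic) → no; 1× Br (acyclic) → no; 3× O (acyclic) → no; 1× N (acyclic) → no.
No environment satisfies the query, so 0 matching atoms.

0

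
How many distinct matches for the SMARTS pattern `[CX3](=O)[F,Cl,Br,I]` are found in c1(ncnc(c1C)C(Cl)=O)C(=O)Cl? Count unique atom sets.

[CX3](=O)[F,Cl,Br,I] is the SMARTS for an acyl halide: a carbonyl carbon bonded to a halogen.
The molecule carries 2 separate instances of an acyl chloride (-C(=O)Cl) meeting every constraint; each maps to a distinct set of atoms, giving 2 matches.

2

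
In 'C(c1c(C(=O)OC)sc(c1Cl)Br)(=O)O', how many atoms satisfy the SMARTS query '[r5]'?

5

The query [r5] means: r5 matches atoms in a five-membered ring.
Check the 14 heavy atoms by environment: 1× s (aromatic, in 5-ring) → match; 4× c (aromatic, in 5-ring) → match; 3× C (acyclic) → no; 4× O (acyclic) → no; 1× Cl (acyclic) → no; 1× Br (acyclic) → no.
Summing the matching environments: 1 + 4 = 5 matching atoms.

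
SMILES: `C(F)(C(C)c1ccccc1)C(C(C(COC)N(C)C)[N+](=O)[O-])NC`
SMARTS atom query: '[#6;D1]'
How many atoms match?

The query [#6;D1] means: carbon bonded to exactly one heavy atom.
Check the 24 heavy atoms by environment: 5× C (D1) → match; 5× C (D3) → no; 1× C (D2) → no; 1× F (D1) → no; 1× O (D2) → no; 1× N (D2) → no; 1× N (D3) → no; 1× N (charge +1, D3) → no; 1× O (charge -1, D1) → no; 1× O (D1) → no; 1× c (aromatic, D3) → no; 5× c (aromatic, D2) → no.
That gives 5 matching atoms.

5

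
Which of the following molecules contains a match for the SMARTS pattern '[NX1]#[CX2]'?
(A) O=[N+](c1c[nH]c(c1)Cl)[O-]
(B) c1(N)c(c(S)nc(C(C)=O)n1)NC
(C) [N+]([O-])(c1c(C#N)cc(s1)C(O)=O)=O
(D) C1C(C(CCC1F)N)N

[NX1]#[CX2] describes a nitrogen triple-bonded to a two-connected carbon (a nitrile).
(A) has a nitro group (-[N+](=O)[O-]) but there is no C#N triple bond.
(B) has a primary amino group (-NH2) but the nitrogen is NX3 (three connections), not NX1 triple-bonded.
(C) contains a nitrile (-C#N), which satisfies every atom and bond constraint.
(D) has a primary amino group (-NH2) but the nitrogen is NX3 (three connections), not NX1 triple-bonded.
So the answer is (C).

C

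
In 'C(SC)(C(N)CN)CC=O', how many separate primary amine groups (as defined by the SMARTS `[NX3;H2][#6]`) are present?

[NX3;H2][#6] is the SMARTS for a primary amine: a trivalent nitrogen with two H attached to carbon.
The molecule carries 2 separate instances of a primary amino group (-NH2) meeting every constraint; each maps to a distinct set of atoms, giving 2 matches.

2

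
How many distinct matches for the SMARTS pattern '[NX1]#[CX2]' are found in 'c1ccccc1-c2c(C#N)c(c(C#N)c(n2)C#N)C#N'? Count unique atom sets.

4

[NX1]#[CX2] is the SMARTS for a nitrile: a nitrogen triple-bonded to a two-connected carbon.
The molecule carries 4 separate instances of a nitrile (-C#N) meeting every constraint; each maps to a distinct set of atoms, giving 4 matches.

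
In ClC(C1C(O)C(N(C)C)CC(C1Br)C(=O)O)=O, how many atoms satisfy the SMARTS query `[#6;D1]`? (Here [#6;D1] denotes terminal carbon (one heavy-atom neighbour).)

2

Check the 17 heavy atoms by environment: 7× C (D3) → no; 1× C (D2) → no; 4× O (D1) → no; 1× N (D3) → no; 2× C (D1) → match; 1× Br (D1) → no; 1× Cl (D1) → no.
That gives 2 matching atoms.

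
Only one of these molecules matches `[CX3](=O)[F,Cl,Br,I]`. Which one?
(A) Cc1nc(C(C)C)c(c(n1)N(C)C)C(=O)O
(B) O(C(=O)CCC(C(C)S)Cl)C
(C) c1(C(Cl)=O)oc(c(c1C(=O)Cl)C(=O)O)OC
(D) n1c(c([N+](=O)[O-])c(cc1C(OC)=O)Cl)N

C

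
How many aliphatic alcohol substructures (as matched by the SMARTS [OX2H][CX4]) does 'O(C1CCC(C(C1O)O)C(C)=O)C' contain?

2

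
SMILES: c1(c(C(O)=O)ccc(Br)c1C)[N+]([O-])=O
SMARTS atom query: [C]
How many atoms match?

2

The query [C] means: uppercase C matches aliphatic (non-aromatic) carbon only.
Check the 14 heavy atoms by environment: 6× c (aromatic) → no; 2× C → match; 1× N (charge +1) → no; 1× O (charge -1) → no; 3× O → no; 1× Br → no.
That gives 2 matching atoms.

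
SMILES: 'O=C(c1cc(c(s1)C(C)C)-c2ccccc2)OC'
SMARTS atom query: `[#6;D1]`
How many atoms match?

3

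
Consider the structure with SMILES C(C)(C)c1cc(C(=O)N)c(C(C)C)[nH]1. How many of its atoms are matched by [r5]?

5

Check the 14 heavy atoms by environment: 1× n (aromatic, in 5-ring) → match; 4× c (aromatic, in 5-ring) → match; 7× C (acyclic) → no; 1× O (acyclic) → no; 1× N (acyclic) → no.
Summing the matching environments: 1 + 4 = 5 matching atoms.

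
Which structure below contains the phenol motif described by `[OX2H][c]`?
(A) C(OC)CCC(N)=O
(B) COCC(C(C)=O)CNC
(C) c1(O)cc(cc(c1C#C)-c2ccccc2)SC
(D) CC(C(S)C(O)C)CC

[OX2H][c] describes a hydroxyl oxygen attached to an aromatic carbon (a phenol).
(A) has a methoxy ether (-OCH3) but the oxygen has H0, not H1.
(B) has a methoxy ether (-OCH3) but the oxygen has H0, not H1.
(C) contains a hydroxyl group (-OH), which satisfies every atom and bond constraint.
(D) has a hydroxyl group (-OH) but the -OH is on an aliphatic carbon, not an aromatic c.
So the answer is (C).

C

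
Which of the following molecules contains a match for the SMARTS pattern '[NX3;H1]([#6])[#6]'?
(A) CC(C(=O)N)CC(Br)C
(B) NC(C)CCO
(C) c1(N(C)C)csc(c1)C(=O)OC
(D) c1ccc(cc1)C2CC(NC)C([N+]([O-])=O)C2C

[NX3;H1]([#6])[#6] describes a trivalent nitrogen with one H, bonded to two carbons (a secondary amine).
(A) has a primary amide (-C(=O)NH2) but the -C(=O)NH2 nitrogen has H2, not H1.
(B) has a primary amino group (-NH2) but the nitrogen has H2 and only one carbon neighbour.
(C) has a dimethylamino group (-N(CH3)2) but the nitrogen has H0, not H1.
(D) contains an N-methylamino group (-NHCH3), which satisfies every atom and bond constraint.
So the answer is (D).

D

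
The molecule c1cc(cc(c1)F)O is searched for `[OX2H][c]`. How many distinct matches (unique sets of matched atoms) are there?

[OX2H][c] is the SMARTS for a phenol: a hydroxyl oxygen attached to an aromatic carbon.
Exactly one fragment in the molecule meets all constraints, giving 1 match.

1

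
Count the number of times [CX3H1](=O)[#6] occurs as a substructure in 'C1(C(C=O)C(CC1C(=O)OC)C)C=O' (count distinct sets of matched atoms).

2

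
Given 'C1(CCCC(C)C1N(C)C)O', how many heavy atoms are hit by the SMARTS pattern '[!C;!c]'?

2

Check the 11 heavy atoms by environment: 9× C → no; 1× N → match; 1× O → match.
Summing the matching environments: 1 + 1 = 2 matching atoms.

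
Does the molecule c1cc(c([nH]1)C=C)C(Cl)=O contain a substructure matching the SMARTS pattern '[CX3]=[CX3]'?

Yes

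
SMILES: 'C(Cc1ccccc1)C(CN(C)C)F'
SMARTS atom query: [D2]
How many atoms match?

8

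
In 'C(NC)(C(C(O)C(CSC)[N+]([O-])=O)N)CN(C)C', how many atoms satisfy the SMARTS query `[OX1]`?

2

The query [OX1] means: aliphatic oxygen with one total connection — typically a carbonyl =O or an oxide.
Check the 18 heavy atoms by environment: 10× C (X4) → no; 3× N (X3) → no; 1× O (X2) → no; 1× N (charge +1, X3) → no; 1× O (charge -1, X1) → match; 1× O (X1) → match; 1× S (X2) → no.
Summing the matching environments: 1 + 1 = 2 matching atoms.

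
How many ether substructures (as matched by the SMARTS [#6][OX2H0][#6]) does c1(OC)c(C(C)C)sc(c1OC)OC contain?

3

[#6][OX2H0][#6] is the SMARTS for an ether: an aliphatic oxygen bridging two carbons with no H on the oxygen.
The molecule carries 3 separate instances of a methoxy ether (-OCH3) meeting every constraint; each maps to a distinct set of atoms, giving 3 matches.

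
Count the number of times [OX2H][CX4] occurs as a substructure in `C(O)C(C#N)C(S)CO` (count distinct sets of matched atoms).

[OX2H][CX4] is the SMARTS for an aliphatic alcohol: a hydroxyl oxygen bound to an sp3 (X4) carbon.
The molecule carries 2 separate instances of a hydroxyl group (-OH) meeting every constraint; each maps to a distinct set of atoms, giving 2 matches.

2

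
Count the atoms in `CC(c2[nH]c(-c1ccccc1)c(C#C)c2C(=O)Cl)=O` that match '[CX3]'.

The query [CX3] means: C with X3: aliphatic carbon with exactly 3 total connections.
Check the 19 heavy atoms by environment: 1× n (aromatic, X3) → no; 10× c (aromatic, X3) → no; 2× C (X3) → match; 2× O (X1) → no; 1× Cl (X1) → no; 1× C (X4) → no; 2× C (X2) → no.
That gives 2 matching atoms.

2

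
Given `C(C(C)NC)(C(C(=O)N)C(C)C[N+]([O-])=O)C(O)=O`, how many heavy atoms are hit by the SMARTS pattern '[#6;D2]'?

1

Check the 18 heavy atoms by environment: 3× C (D1) → no; 6× C (D3) → no; 1× C (D2) → match; 1× N (D2) → no; 4× O (D1) → no; 1× N (D1) → no; 1× N (charge +1, D3) → no; 1× O (charge -1, D1) → no.
That gives 1 matching atom.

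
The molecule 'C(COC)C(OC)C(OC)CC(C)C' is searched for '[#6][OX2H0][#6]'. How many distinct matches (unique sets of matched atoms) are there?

3

[#6][OX2H0][#6] is the SMARTS for an ether: an aliphatic oxygen bridging two carbons with no H on the oxygen.
The molecule carries 3 separate instances of a methoxy ether (-OCH3) meeting every constraint; each maps to a distinct set of atoms, giving 3 matches.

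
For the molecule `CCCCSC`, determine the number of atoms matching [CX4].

The query [CX4] means: C with X4: aliphatic carbon with exactly 4 total connections (bonds + H).
Check the 6 heavy atoms by environment: 5× C (X4) → match; 1× S (X2) → no.
That gives 5 matching atoms.

5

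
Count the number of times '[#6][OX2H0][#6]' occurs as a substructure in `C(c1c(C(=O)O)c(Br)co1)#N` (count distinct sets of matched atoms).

0

[#6][OX2H0][#6] is the SMARTS for an ether: an aliphatic oxygen bridging two carbons with no H on the oxygen.
The molecule has a carboxylic acid group (-C(=O)OH), but the -OH oxygen has H1; the =O is OX1, not OX2; nothing else fits, so there are 0 matches.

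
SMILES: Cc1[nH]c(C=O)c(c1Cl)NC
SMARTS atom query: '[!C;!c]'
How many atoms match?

4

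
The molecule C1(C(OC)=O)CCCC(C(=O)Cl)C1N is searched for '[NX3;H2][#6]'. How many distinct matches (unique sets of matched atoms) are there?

[NX3;H2][#6] is the SMARTS for a primary amine: a trivalent nitrogen with two H attached to carbon.
Exactly one fragment in the molecule meets all constraints, giving 1 match.

1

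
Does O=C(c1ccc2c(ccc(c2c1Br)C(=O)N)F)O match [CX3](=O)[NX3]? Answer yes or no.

Yes

The pattern [CX3](=O)[NX3] describes a carbonyl carbon bonded to a trivalent nitrogen — an amide.
The molecule carries a primary amide (-C(=O)NH2), whose atoms satisfy every constraint of the query, so the pattern matches.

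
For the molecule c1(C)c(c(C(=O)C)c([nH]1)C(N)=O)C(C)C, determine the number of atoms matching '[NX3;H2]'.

1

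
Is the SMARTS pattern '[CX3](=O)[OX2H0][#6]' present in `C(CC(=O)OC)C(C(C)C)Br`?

The pattern [CX3](=O)[OX2H0][#6] describes a carbonyl carbon bonded to an oxygen that is itself bonded to carbon (no H on that O) — an ester.
The molecule carries a methyl-ester group (-C(=O)OCH3), whose atoms satisfy every constraint of the query, so the pattern matches.

Yes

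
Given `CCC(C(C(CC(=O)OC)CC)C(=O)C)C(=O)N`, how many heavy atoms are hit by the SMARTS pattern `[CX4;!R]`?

The query [CX4;!R] means: aliphatic carbon with four total connections, not in a ring.
Check the 18 heavy atoms by environment: 10× C (X4, acyclic) → match; 3× C (X3, acyclic) → no; 3× O (X1, acyclic) → no; 1× O (X2, acyclic) → no; 1× N (X3, acyclic) → no.
That gives 10 matching atoms.

10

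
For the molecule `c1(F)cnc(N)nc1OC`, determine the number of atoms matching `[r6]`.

The query [r6] means: r6 matches atoms in a six-membered ring.
Check the 10 heavy atoms by environment: 2× n (aromatic, in 6-ring) → match; 4× c (aromatic, in 6-ring) → match; 1× N (acyclic) → no; 1× O (acyclic) → no; 1× C (acyclic) → no; 1× F (acyclic) → no.
Summing the matching environments: 2 + 4 = 6 matching atoms.

6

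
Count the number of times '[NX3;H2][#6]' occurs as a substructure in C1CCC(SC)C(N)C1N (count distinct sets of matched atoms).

[NX3;H2][#6] is the SMARTS for a primary amine: a trivalent nitrogen with two H attached to carbon.
The molecule carries 2 separate instances of a primary amino group (-NH2) meeting every constraint; each maps to a distinct set of atoms, giving 2 matches.

2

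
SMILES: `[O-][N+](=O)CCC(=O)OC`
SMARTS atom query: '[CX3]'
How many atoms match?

1

The query [CX3] means: C with X3: aliphatic carbon with exactly 3 total connections.
Check the 9 heavy atoms by environment: 3× C (X4) → no; 1× N (charge +1, X3) → no; 1× O (charge -1, X1) → no; 2× O (X1) → no; 1× C (X3) → match; 1× O (X2) → no.
That gives 1 matching atom.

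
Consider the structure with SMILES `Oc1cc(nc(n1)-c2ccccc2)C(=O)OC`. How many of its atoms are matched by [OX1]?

The query [OX1] means: aliphatic oxygen with one total connection — typically a carbonyl =O or an oxide.
Check the 17 heavy atoms by environment: 2× n (aromatic, X2) → no; 10× c (aromatic, X3) → no; 1× C (X3) → no; 1× O (X1) → match; 2× O (X2) → no; 1× C (X4) → no.
That gives 1 matching atom.

1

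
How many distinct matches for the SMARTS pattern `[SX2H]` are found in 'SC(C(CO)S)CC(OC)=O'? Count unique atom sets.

2

[SX2H] is the SMARTS for a thiol: an aliphatic sulfur with two connections, one being H.
The molecule carries 2 separate instances of a thiol (-SH) meeting every constraint; each maps to a distinct set of atoms, giving 2 matches.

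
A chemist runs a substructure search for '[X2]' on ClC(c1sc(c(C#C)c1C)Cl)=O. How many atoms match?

3

The query [X2] means: any atom with exactly two total connections (bonds + H).
Check the 12 heavy atoms by environment: 1× s (aromatic, X2) → match; 4× c (aromatic, X3) → no; 1× C (X4) → no; 2× Cl (X1) → no; 2× C (X2) → match; 1× C (X3) → no; 1× O (X1) → no.
Summing the matching environments: 1 + 2 = 3 matching atoms.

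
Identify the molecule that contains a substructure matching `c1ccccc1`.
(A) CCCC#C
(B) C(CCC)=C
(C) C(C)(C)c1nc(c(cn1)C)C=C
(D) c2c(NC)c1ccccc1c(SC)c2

c1ccccc1 describes six aromatic carbons in a ring (a benzene ring).
(A) has a methyl group (-CH3) but no six-membered all-carbon aromatic ring is present.
(B) has a methyl group (-CH3) but no six-membered all-carbon aromatic ring is present.
(C) has a methyl group (-CH3) but no six-membered all-carbon aromatic ring is present.
(D) contains the required atom environment, so the pattern matches.
So the answer is (D).

D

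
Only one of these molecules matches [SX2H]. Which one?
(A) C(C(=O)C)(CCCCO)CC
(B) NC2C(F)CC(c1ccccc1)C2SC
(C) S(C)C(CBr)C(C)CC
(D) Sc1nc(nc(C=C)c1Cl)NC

[SX2H] describes an aliphatic sulfur with two connections, one being H (a thiol).
(A) has a hydroxyl group (-OH) but it is an -OH, not an -SH.
(B) has a methylthio ether (-SCH3) but the sulfur has H0 (bonded to two carbons), not H1.
(C) has a methylthio ether (-SCH3) but the sulfur has H0 (bonded to two carbons), not H1.
(D) contains a thiol (-SH), which satisfies every atom and bond constraint.
So the answer is (D).

D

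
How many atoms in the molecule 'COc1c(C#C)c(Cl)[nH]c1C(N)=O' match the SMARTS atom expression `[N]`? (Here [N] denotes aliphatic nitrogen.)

Check the 13 heavy atoms by environment: 1× n (aromatic) → no; 4× c (aromatic) → no; 4× C → no; 2× O → no; 1× N → match; 1× Cl → no.
That gives 1 matching atom.

1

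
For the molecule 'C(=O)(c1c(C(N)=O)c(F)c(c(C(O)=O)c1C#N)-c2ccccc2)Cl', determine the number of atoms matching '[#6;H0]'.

The query [#6;H0] means: any carbon with no attached hydrogen.
Check the 24 heavy atoms by environment: 7× c (aromatic, H0) → match; 4× C (H0) → match; 3× O (H0) → no; 1× O (H1) → no; 1× F (H0) → no; 5× c (aromatic, H1) → no; 1× N (H2) → no; 1× Cl (H0) → no; 1× N (H0) → no.
Summing the matching environments: 7 + 4 = 11 matching atoms.

11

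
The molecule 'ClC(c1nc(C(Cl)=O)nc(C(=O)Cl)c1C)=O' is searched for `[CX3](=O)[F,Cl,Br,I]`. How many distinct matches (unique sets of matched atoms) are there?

3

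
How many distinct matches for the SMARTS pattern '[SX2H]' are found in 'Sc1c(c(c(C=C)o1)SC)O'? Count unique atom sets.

[SX2H] is the SMARTS for a thiol: an aliphatic sulfur with two connections, one being H.
Exactly one fragment in the molecule meets all constraints, giving 1 match.

1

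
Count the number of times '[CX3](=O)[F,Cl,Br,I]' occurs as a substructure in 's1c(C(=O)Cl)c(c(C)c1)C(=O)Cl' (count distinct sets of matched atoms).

[CX3](=O)[F,Cl,Br,I] is the SMARTS for an acyl halide: a carbonyl carbon bonded to a halogen.
The molecule carries 2 separate instances of an acyl chloride (-C(=O)Cl) meeting every constraint; each maps to a distinct set of atoms, giving 2 matches.

2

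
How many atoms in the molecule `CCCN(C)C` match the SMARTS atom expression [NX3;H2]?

0

Check the 6 heavy atoms by environment: 2× C (H2, X4) → no; 1× N (H0, X3) → no; 3× C (H3, X4) → no.
No environment satisfies the query, so 0 matching atoms.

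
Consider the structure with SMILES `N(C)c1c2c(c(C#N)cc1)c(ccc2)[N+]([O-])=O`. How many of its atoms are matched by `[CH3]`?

Check the 17 heavy atoms by environment: 5× c (aromatic, H0) → no; 5× c (aromatic, H1) → no; 1× C (H0) → no; 1× N (H0) → no; 1× N (H1) → no; 1× C (H3) → match; 1× N (charge +1, H0) → no; 1× O (charge -1, H0) → no; 1× O (H0) → no.
That gives 1 matching atom.

1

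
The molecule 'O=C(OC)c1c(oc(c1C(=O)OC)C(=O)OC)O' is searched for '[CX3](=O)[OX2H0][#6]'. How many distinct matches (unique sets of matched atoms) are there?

[CX3](=O)[OX2H0][#6] is the SMARTS for an ester: a carbonyl carbon bonded to an oxygen that is itself bonded to carbon (no H on that O).
The molecule carries 3 separate instances of a methyl-ester group (-C(=O)OCH3) meeting every constraint; each maps to a distinct set of atoms, giving 3 matches.

3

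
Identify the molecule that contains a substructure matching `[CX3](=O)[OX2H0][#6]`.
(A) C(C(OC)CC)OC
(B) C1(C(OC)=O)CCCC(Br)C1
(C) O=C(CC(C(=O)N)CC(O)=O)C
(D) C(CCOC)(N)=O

[CX3](=O)[OX2H0][#6] describes a carbonyl carbon bonded to an oxygen that is itself bonded to carbon (no H on that O) (an ester).
(A) has a methoxy ether (-OCH3) but the ether oxygen is not adjacent to a C=O carbon.
(B) contains a methyl-ester group (-C(=O)OCH3), which satisfies every atom and bond constraint.
(C) has a primary amide (-C(=O)NH2) but the carbonyl is bonded to N, not to an O-C linkage.
(D) has a primary amide (-C(=O)NH2) but the carbonyl is bonded to N, not to an O-C linkage.
So the answer is (B).

B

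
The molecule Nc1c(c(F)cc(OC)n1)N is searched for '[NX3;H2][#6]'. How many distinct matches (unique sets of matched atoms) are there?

2

[NX3;H2][#6] is the SMARTS for a primary amine: a trivalent nitrogen with two H attached to carbon.
The molecule carries 2 separate instances of a primary amino group (-NH2) meeting every constraint; each maps to a distinct set of atoms, giving 2 matches.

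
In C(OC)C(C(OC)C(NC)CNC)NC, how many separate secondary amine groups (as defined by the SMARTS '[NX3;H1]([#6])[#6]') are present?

[NX3;H1]([#6])[#6] is the SMARTS for a secondary amine: a trivalent nitrogen with one H, bonded to two carbons.
The molecule carries 3 separate instances of an N-methylamino group (-NHCH3) meeting every constraint; each maps to a distinct set of atoms, giving 3 matches.

3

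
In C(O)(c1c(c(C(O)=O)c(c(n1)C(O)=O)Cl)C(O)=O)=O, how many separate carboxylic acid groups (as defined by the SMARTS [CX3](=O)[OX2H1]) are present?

[CX3](=O)[OX2H1] is the SMARTS for a carboxylic acid: an sp2 carbon double-bonded to O and single-bonded to an -OH oxygen.
The molecule carries 4 separate instances of a carboxylic acid group (-C(=O)OH) meeting every constraint; each maps to a distinct set of atoms, giving 4 matches.

4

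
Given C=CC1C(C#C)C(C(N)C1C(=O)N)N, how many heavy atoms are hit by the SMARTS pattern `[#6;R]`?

5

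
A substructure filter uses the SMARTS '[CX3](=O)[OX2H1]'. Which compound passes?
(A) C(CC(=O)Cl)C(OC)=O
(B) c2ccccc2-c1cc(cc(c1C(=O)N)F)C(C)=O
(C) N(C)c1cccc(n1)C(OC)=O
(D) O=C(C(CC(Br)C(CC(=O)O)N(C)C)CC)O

D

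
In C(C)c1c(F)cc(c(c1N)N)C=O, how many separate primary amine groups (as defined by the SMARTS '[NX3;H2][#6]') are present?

[NX3;H2][#6] is the SMARTS for a primary amine: a trivalent nitrogen with two H attached to carbon.
The molecule carries 2 separate instances of a primary amino group (-NH2) meeting every constraint; each maps to a distinct set of atoms, giving 2 matches.

2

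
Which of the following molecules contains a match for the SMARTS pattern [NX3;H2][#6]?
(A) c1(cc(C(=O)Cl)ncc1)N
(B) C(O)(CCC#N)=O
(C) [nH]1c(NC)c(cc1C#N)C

[NX3;H2][#6] describes a trivalent nitrogen with two H attached to carbon (a primary amine).
(A) contains a primary amino group (-NH2), which satisfies every atom and bond constraint.
(B) has a nitrile (-C#N) but the nitrogen is NX1 (triple-bonded), not NX3 with two H.
(C) has a nitrile (-C#N) but the nitrogen is NX1 (triple-bonded), not NX3 with two H.
So the answer is (A).

A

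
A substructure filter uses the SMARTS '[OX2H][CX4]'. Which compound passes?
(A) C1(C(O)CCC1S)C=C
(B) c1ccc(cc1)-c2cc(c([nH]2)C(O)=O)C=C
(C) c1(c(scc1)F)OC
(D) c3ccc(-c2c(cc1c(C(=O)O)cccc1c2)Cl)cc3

A

[OX2H][CX4] describes a hydroxyl oxygen bound to an sp3 (X4) carbon (an aliphatic alcohol).
(A) contains a hydroxyl group (-OH), which satisfies every atom and bond constraint.
(B) has a carboxylic acid group (-C(=O)OH) but the -OH is on a CX3 carbonyl carbon, not a CX4 carbon.
(C) has a methoxy ether (-OCH3) but the oxygen has H0 (ether), not H1.
(D) has a carboxylic acid group (-C(=O)OH) but the -OH is on a CX3 carbonyl carbon, not a CX4 carbon.
So the answer is (A).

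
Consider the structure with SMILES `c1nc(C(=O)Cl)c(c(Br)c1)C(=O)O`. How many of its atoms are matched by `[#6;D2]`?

2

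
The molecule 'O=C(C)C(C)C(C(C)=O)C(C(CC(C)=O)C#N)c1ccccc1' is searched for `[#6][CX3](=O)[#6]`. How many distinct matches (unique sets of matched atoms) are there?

3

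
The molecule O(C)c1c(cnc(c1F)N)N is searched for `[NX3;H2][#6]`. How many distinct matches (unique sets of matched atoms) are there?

2

[NX3;H2][#6] is the SMARTS for a primary amine: a trivalent nitrogen with two H attached to carbon.
The molecule carries 2 separate instances of a primary amino group (-NH2) meeting every constraint; each maps to a distinct set of atoms, giving 2 matches.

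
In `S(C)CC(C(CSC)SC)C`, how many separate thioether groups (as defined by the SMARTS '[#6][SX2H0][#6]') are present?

3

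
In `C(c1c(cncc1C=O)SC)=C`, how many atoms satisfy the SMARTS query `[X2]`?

The query [X2] means: any atom with exactly two total connections (bonds + H).
Check the 12 heavy atoms by environment: 1× n (aromatic, X2) → match; 5× c (aromatic, X3) → no; 3× C (X3) → no; 1× O (X1) → no; 1× S (X2) → match; 1× C (X4) → no.
Summing the matching environments: 1 + 1 = 2 matching atoms.

2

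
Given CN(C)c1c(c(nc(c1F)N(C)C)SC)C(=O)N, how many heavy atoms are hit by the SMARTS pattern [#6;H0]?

6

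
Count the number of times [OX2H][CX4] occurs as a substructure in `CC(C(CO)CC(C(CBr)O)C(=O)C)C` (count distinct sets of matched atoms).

2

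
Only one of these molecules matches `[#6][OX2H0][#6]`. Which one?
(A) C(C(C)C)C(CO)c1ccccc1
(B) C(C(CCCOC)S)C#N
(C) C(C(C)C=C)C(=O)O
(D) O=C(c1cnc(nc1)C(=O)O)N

B

[#6][OX2H0][#6] describes an aliphatic oxygen bridging two carbons with no H on the oxygen (an ether).
(A) has a hydroxyl group (-OH) but the oxygen has H1, not H0 bridging two carbons.
(B) contains a methoxy ether (-OCH3), which satisfies every atom and bond constraint.
(C) has a carboxylic acid group (-C(=O)OH) but the -OH oxygen has H1; the =O is OX1, not OX2.
(D) has a carboxylic acid group (-C(=O)OH) but the -OH oxygen has H1; the =O is OX1, not OX2.
So the answer is (B).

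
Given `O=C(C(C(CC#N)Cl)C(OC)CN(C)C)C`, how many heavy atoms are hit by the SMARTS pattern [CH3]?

The query [CH3] means: aliphatic carbon with exactly three hydrogens.
Check the 16 heavy atoms by environment: 2× C (H2) → no; 3× C (H1) → no; 2× O (H0) → no; 4× C (H3) → match; 2× N (H0) → no; 2× C (H0) → no; 1× Cl (H0) → no.
That gives 4 matching atoms.

4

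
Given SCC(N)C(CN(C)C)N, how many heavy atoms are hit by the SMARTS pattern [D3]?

3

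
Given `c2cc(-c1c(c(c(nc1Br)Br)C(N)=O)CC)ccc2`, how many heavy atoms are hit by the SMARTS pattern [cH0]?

6

The query [cH0] means: aromatic carbon with no attached hydrogen (substituted or ring-fusion).
Check the 19 heavy atoms by environment: 1× n (aromatic, H0) → no; 6× c (aromatic, H0) → match; 2× Br (H0) → no; 5× c (aromatic, H1) → no; 1× C (H0) → no; 1× O (H0) → no; 1× N (H2) → no; 1× C (H2) → no; 1× C (H3) → no.
That gives 6 matching atoms.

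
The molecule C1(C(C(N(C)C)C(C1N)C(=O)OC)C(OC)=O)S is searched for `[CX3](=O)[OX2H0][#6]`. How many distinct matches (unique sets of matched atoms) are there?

[CX3](=O)[OX2H0][#6] is the SMARTS for an ester: a carbonyl carbon bonded to an oxygen that is itself bonded to carbon (no H on that O).
The molecule carries 2 separate instances of a methyl-ester group (-C(=O)OCH3) meeting every constraint; each maps to a distinct set of atoms, giving 2 matches.

2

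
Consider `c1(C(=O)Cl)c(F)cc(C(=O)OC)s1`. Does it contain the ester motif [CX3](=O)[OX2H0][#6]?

The pattern [CX3](=O)[OX2H0][#6] describes a carbonyl carbon bonded to an oxygen that is itself bonded to carbon (no H on that O) — an ester.
The molecule carries a methyl-ester group (-C(=O)OCH3), whose atoms satisfy every constraint of the query, so the pattern matches.

Yes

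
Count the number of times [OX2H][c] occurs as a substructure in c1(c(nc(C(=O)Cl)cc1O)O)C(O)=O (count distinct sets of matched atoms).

2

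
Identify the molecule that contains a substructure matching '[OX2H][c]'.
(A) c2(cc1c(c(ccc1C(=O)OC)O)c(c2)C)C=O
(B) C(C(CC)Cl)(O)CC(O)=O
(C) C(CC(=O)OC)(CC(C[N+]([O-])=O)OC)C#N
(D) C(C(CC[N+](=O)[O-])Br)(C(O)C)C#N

A

[OX2H][c] describes a hydroxyl oxygen attached to an aromatic carbon (a phenol).
(A) contains a hydroxyl group (-OH), which satisfies every atom and bond constraint.
(B) has a hydroxyl group (-OH) but the -OH is on an aliphatic carbon, not an aromatic c.
(C) has a methoxy ether (-OCH3) but the oxygen has H0, not H1.
(D) has a hydroxyl group (-OH) but the -OH is on an aliphatic carbon, not an aromatic c.
So the answer is (A).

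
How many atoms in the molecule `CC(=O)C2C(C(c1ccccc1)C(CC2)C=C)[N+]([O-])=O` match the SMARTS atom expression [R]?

12

Check the 20 heavy atoms by environment: 6× C (in 6-ring) → match; 4× C (acyclic) → no; 2× O (acyclic) → no; 6× c (aromatic, in 6-ring) → match; 1× N (charge +1, acyclic) → no; 1× O (charge -1, acyclic) → no.
Summing the matching environments: 6 + 6 = 12 matching atoms.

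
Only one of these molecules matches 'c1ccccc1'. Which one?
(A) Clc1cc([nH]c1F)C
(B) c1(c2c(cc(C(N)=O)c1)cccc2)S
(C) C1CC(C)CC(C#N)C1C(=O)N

B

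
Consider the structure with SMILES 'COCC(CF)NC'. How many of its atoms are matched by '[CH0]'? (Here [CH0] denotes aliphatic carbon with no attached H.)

The query [CH0] means: aliphatic carbon with no attached hydrogen.
Check the 8 heavy atoms by environment: 2× C (H2) → no; 1× C (H1) → no; 1× N (H1) → no; 2× C (H3) → no; 1× O (H0) → no; 1× F (H0) → no.
No environment satisfies the query, so 0 matching atoms.

0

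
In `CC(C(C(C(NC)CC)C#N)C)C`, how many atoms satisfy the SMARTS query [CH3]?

5

The query [CH3] means: aliphatic carbon with exactly three hydrogens.
Check the 13 heavy atoms by environment: 5× C (H3) → match; 4× C (H1) → no; 1× C (H2) → no; 1× N (H1) → no; 1× C (H0) → no; 1× N (H0) → no.
That gives 5 matching atoms.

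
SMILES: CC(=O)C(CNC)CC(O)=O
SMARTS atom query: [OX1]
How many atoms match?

2

The query [OX1] means: aliphatic oxygen with one total connection — typically a carbonyl =O or an oxide.
Check the 11 heavy atoms by environment: 5× C (X4) → no; 2× C (X3) → no; 2× O (X1) → match; 1× O (X2) → no; 1× N (X3) → no.
That gives 2 matching atoms.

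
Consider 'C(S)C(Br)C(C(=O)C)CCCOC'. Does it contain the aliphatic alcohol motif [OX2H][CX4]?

The pattern [OX2H][CX4] describes a hydroxyl oxygen bound to an sp3 (X4) carbon — an aliphatic alcohol.
The closest candidate here is a methoxy ether (-OCH3), but the oxygen has H0 (ether), not H1. No other fragment satisfies the full query, so there is no match.

No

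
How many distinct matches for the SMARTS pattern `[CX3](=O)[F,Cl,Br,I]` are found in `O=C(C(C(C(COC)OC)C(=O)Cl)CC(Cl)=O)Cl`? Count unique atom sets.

3

[CX3](=O)[F,Cl,Br,I] is the SMARTS for an acyl halide: a carbonyl carbon bonded to a halogen.
The molecule carries 3 separate instances of an acyl chloride (-C(=O)Cl) meeting every constraint; each maps to a distinct set of atoms, giving 3 matches.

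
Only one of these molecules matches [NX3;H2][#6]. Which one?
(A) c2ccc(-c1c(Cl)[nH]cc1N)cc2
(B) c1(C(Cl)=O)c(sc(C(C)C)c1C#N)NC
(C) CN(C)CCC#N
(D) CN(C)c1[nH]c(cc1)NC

A

[NX3;H2][#6] describes a trivalent nitrogen with two H attached to carbon (a primary amine).
(A) contains a primary amino group (-NH2), which satisfies every atom and bond constraint.
(B) has a nitrile (-C#N) but the nitrogen is NX1 (triple-bonded), not NX3 with two H.
(C) has a dimethylamino group (-N(CH3)2) but the nitrogen has H0, not H2.
(D) has a dimethylamino group (-N(CH3)2) but the nitrogen has H0, not H2.
So the answer is (A).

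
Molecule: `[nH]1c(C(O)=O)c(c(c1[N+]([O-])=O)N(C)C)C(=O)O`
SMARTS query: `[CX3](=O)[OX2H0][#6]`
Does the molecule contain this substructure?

The pattern [CX3](=O)[OX2H0][#6] describes a carbonyl carbon bonded to an oxygen that is itself bonded to carbon (no H on that O) — an ester.
The closest candidate here is a carboxylic acid group (-C(=O)OH), but the singly-bonded O carries H (OX2H1, not H0). No other fragment satisfies the full query, so there is no match.

No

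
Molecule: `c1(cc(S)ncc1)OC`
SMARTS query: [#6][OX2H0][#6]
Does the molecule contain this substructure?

The pattern [#6][OX2H0][#6] describes an aliphatic oxygen bridging two carbons with no H on the oxygen — an ether.
The molecule carries a methoxy ether (-OCH3), whose atoms satisfy every constraint of the query, so the pattern matches.

Yes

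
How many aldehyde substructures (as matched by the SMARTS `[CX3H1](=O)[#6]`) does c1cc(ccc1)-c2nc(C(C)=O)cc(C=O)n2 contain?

1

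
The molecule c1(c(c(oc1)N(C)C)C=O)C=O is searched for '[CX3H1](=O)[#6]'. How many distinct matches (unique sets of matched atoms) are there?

[CX3H1](=O)[#6] is the SMARTS for an aldehyde: an sp2 carbon with one H, double-bonded to O and single-bonded to carbon.
The molecule carries 2 separate instances of an aldehyde (-CHO) meeting every constraint; each maps to a distinct set of atoms, giving 2 matches.

2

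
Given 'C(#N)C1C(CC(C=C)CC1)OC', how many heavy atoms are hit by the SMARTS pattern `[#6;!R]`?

4

The query [#6;!R] means: carbon not in any ring.
Check the 12 heavy atoms by environment: 6× C (in 6-ring) → no; 4× C (acyclic) → match; 1× O (acyclic) → no; 1× N (acyclic) → no.
That gives 4 matching atoms.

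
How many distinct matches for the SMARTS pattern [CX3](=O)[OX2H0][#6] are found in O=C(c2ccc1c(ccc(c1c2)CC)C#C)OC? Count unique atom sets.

[CX3](=O)[OX2H0][#6] is the SMARTS for an ester: a carbonyl carbon bonded to an oxygen that is itself bonded to carbon (no H on that O).
Exactly one fragment in the molecule meets all constraints, giving 1 match.

1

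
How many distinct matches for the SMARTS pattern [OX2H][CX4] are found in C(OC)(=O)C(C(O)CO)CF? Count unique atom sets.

[OX2H][CX4] is the SMARTS for an aliphatic alcohol: a hydroxyl oxygen bound to an sp3 (X4) carbon.
The molecule carries 2 separate instances of a hydroxyl group (-OH) meeting every constraint; each maps to a distinct set of atoms, giving 2 matches.

2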